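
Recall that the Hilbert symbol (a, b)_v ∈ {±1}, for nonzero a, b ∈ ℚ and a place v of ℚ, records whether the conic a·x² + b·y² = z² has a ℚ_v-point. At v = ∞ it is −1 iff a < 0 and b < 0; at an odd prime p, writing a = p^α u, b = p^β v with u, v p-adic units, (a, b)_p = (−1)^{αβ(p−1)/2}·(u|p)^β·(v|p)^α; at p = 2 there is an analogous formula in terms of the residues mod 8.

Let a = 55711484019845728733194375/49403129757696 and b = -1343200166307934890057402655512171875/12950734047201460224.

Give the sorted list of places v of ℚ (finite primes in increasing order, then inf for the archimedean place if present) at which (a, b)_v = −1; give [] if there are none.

(a, b) ≡ (31, -11339) mod (ℚ^×)²; places V = {2, 3, 5, 7, 11, 13, 17, 19, 23, 29, 31, 37, ∞}.
(a,b)_7: α=2, u≡6; β=6, v≡4 (mod 7); (6|7)=-1, (4|7)=+1; sign (−1)^0·-1^6·+1^2 = +1.
(a,b)_17: α=2, u≡12; β=3, v≡4 (mod 17); (12|17)=-1, (4|17)=+1; sign (−1)^0·-1^3·+1^2 = -1.
(a,b)_29: α=2, u≡27; β=1, v≡12 (mod 29); (27|29)=-1, (12|29)=-1; sign (−1)^0·-1^1·-1^2 = -1.
(a,b)_3: α=-2, u≡1; β=-2, v≡1 (mod 3); (1|3)=+1, (1|3)=+1; sign (−1)^0·+1^-2·+1^-2 = +1.
(a,b)_2: α=-28, β=-46; u≡7, v≡5 (mod 8); ε(u)ε(v)=1·0, αω(v)=-28·1, βω(u)=-46·0; sum ≡ 0  ⇒  +1.
(a,b)_19: α=2, u≡3; β=2, v≡17 (mod 19); (3|19)=-1, (17|19)=+1; sign (−1)^0·-1^2·+1^2 = +1.
(a,b)_31: α=5, u≡4; β=8, v≡4 (mod 31); (4|31)=+1, (4|31)=+1; sign (−1)^0·+1^8·+1^5 = +1.
(a,b)_13: α=-2, u≡2; β=-2, v≡4 (mod 13); (2|13)=-1, (4|13)=+1; sign (−1)^0·-1^-2·+1^-2 = +1.
(a,b)_5: α=4, u≡1; β=6, v≡4 (mod 5); (1|5)=+1, (4|5)=+1; sign (−1)^0·+1^6·+1^4 = +1.
(a,b)_∞: sgn(31)=+, sgn(-11339)=−, so +1.
(a,b)_11: α=-2, u≡9; β=-2, v≡6 (mod 11); (9|11)=+1, (6|11)=-1; sign (−1)^0·+1^-2·-1^-2 = +1.
(a,b)_37: α=2, u≡23; β=2, v≡2 (mod 37); (23|37)=-1, (2|37)=-1; sign (−1)^0·-1^2·-1^2 = +1.
(a,b)_23: α=2, u≡3; β=3, v≡9 (mod 23); (3|23)=+1, (9|23)=+1; sign (−1)^0·+1^3·+1^2 = +1.
Ram(31, -11339) = {17, 29}; no ℚ_17-point on the conic.

[17, 29]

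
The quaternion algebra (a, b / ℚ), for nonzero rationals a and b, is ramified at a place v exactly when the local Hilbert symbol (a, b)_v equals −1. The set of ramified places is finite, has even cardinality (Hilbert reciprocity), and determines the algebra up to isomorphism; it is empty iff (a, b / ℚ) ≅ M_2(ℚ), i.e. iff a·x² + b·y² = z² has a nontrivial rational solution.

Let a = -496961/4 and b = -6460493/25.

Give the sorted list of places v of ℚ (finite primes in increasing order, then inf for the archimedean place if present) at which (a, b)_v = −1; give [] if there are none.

[2, 23, 41, inf]

Mod squares: a ≡ -496961, b ≡ -6460493. Check v ∈ {∞, 2, 5, 13, 17, 23, 31, 41}.
v=23: a=23^1·(≡9), b=23^1·(≡4) mod 23; (9|23)=+1, (4|23)=+1; (−1)^{1·1·11}·(+1)^1·(+1)^1 = -1.
v=13: a=13^0·(≡4), b=13^1·(≡10) mod 13; (4|13)=+1, (10|13)=+1; (−1)^{0·1·6}·(+1)^1·(+1)^0 = +1.
v=2: v_2(a)=-2, v_2(b)=0; units ≡ 7, 3 (mod 8); ε·ε+αω+βω = 1·1+-2·1+0·0 ≡ 1  ⇒  (a,b)_2 = -1.
v=31: a=31^1·(≡30), b=31^1·(≡19) mod 31; (30|31)=-1, (19|31)=+1; (−1)^{1·1·15}·(-1)^1·(+1)^1 = +1.
v=41: a=41^1·(≡14), b=41^1·(≡16) mod 41; (14|41)=-1, (16|41)=+1; (−1)^{1·1·20}·(-1)^1·(+1)^1 = -1.
v=∞: -496961 < 0 and -6460493 < 0  ⇒  (a,b)_∞ = -1.
v=17: a=17^1·(≡6), b=17^1·(≡5) mod 17; (6|17)=-1, (5|17)=-1; (−1)^{1·1·8}·(-1)^1·(-1)^1 = +1.
v=5: a=5^0·(≡1), b=5^-2·(≡2) mod 5; (1|5)=+1, (2|5)=-1; (−1)^{0·-2·2}·(+1)^-2·(-1)^0 = +1.
Ram(-496961, -6460493) = {2, 23, 41, ∞}; no ℚ_2-point on the conic.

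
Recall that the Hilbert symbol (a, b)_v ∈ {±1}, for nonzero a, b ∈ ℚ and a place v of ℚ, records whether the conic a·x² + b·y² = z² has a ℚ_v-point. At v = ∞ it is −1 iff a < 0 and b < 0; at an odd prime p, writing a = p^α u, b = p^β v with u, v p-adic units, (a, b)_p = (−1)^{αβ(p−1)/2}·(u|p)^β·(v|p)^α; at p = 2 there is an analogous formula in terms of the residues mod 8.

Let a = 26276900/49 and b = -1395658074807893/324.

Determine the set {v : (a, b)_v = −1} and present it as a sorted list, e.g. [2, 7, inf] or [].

[13, 41]

(a, b) ≡ (262769, -20213) mod (ℚ^×)²; places V = {2, 3, 5, 7, 13, 17, 29, 41, ∞}.
(a,b)_7: α=-2, u≡6; β=0, v≡3 (mod 7); (6|7)=-1, (3|7)=-1; sign (−1)^0·-1^0·-1^-2 = +1.
(a,b)_29: α=1, u≡7; β=3, v≡1 (mod 29); (7|29)=+1, (1|29)=+1; sign (−1)^0·+1^3·+1^1 = +1.
(a,b)_17: α=1, u≡4; β=3, v≡16 (mod 17); (4|17)=+1, (16|17)=+1; sign (−1)^0·+1^3·+1^1 = +1.
(a,b)_3: α=0, u≡2; β=-4, v≡1 (mod 3); (2|3)=-1, (1|3)=+1; sign (−1)^0·-1^-4·+1^0 = +1.
(a,b)_5: α=2, u≡4; β=0, v≡3 (mod 5); (4|5)=+1, (3|5)=-1; sign (−1)^0·+1^0·-1^2 = +1.
(a,b)_13: α=1, u≡6; β=2, v≡5 (mod 13); (6|13)=-1, (5|13)=-1; sign (−1)^0·-1^2·-1^1 = -1.
(a,b)_2: α=2, β=-2; u≡1, v≡3 (mod 8); ε(u)ε(v)=0·1, αω(v)=2·1, βω(u)=-2·0; sum ≡ 0  ⇒  +1.
(a,b)_∞: sgn(262769)=+, sgn(-20213)=−, so +1.
(a,b)_41: α=1, u≡19; β=3, v≡32 (mod 41); (19|41)=-1, (32|41)=+1; sign (−1)^0·-1^3·+1^1 = -1.
|Ram(262769, -20213)| = 2, even; anisotropic at {13, 41}.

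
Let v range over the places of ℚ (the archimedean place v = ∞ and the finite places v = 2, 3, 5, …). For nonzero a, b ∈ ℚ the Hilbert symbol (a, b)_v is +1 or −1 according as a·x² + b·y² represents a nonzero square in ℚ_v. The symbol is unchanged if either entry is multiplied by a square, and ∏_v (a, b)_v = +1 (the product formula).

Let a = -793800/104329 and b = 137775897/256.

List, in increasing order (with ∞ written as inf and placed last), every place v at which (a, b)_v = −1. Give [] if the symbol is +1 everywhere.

Mod squares: a ≡ -2, b ≡ 3857. Check v ∈ {∞, 2, 3, 5, 7, 17, 19, 29}.
v=17: a=17^-2·(≡8), b=17^0·(≡9) mod 17; (8|17)=+1, (9|17)=+1; (−1)^{-2·0·8}·(+1)^0·(+1)^-2 = +1.
v=2: v_2(a)=3, v_2(b)=-8; units ≡ 7, 1 (mod 8); ε·ε+αω+βω = 1·0+3·0+-8·0 ≡ 0  ⇒  (a,b)_2 = +1.
v=3: a=3^4·(≡1), b=3^6·(≡2) mod 3; (1|3)=+1, (2|3)=-1; (−1)^{4·6·1}·(+1)^6·(-1)^4 = +1.
v=5: a=5^2·(≡2), b=5^0·(≡2) mod 5; (2|5)=-1, (2|5)=-1; (−1)^{2·0·2}·(-1)^0·(-1)^2 = +1.
v=29: a=29^0·(≡21), b=29^1·(≡18) mod 29; (21|29)=-1, (18|29)=-1; (−1)^{0·1·14}·(-1)^1·(-1)^0 = -1.
v=∞: -2 < 0 and 3857 > 0  ⇒  (a,b)_∞ = +1.
v=19: a=19^-2·(≡5), b=19^1·(≡12) mod 19; (5|19)=+1, (12|19)=-1; (−1)^{-2·1·9}·(+1)^1·(-1)^-2 = +1.
v=7: a=7^2·(≡5), b=7^3·(≡3) mod 7; (5|7)=-1, (3|7)=-1; (−1)^{2·3·3}·(-1)^3·(-1)^2 = -1.
|Ram(-2, 3857)| = 2, even; anisotropic at {7, 29}.

[7, 29]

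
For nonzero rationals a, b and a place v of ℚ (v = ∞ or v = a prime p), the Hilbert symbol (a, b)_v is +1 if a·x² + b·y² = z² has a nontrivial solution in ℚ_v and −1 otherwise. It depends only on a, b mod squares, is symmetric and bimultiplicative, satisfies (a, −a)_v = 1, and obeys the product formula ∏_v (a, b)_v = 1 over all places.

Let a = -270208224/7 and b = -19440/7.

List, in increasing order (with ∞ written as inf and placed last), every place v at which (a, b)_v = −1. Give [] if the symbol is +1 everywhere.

[2, 3, 5, inf]

(a, b) ≡ (-2002, -105) mod (ℚ^×)²; places V = {2, 3, 5, 7, 11, 13, ∞}.
(a,b)_2: α=5, β=4; u≡7, v≡7 (mod 8); ε(u)ε(v)=1·1, αω(v)=5·0, βω(u)=4·0; sum ≡ 1  ⇒  -1.
(a,b)_7: α=-1, u≡1; β=-1, v≡6 (mod 7); (1|7)=+1, (6|7)=-1; sign (−1)^1·+1^-1·-1^-1 = +1.
(a,b)_11: α=1, u≡5; β=0, v≡9 (mod 11); (5|11)=+1, (9|11)=+1; sign (−1)^0·+1^0·+1^1 = +1.
(a,b)_3: α=10, u≡2; β=5, v≡1 (mod 3); (2|3)=-1, (1|3)=+1; sign (−1)^0·-1^5·+1^10 = -1.
(a,b)_13: α=1, u≡7; β=0, v≡3 (mod 13); (7|13)=-1, (3|13)=+1; sign (−1)^0·-1^0·+1^1 = +1.
(a,b)_∞: sgn(-2002)=−, sgn(-105)=−, so -1.
(a,b)_5: α=0, u≡3; β=1, v≡1 (mod 5); (3|5)=-1, (1|5)=+1; sign (−1)^0·-1^1·+1^0 = -1.
Ram(-2002, -105) = {2, 3, 5, ∞}; no ℚ_2-point on the conic.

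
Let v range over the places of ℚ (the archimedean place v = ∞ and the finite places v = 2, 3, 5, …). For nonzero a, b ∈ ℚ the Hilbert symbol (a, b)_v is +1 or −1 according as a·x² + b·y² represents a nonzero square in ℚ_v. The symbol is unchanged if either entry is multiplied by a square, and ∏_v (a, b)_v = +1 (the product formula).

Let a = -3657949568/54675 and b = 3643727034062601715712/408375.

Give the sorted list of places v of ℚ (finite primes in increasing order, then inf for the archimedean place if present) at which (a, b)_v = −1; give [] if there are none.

[2, 3]

Mod squares: a ≡ -20706, b ≡ 30. Check v ∈ {∞, 2, 3, 5, 7, 11, 13, 17, 29}.
v=11: a=11^0·(≡7), b=11^-2·(≡6) mod 11; (7|11)=-1, (6|11)=-1; (−1)^{0·-2·5}·(-1)^-2·(-1)^0 = +1.
v=5: a=5^-2·(≡1), b=5^-3·(≡1) mod 5; (1|5)=+1, (1|5)=+1; (−1)^{-2·-3·2}·(+1)^-3·(+1)^-2 = +1.
v=13: a=13^2·(≡12), b=13^0·(≡9) mod 13; (12|13)=+1, (9|13)=+1; (−1)^{2·0·6}·(+1)^0·(+1)^2 = +1.
v=∞: -20706 < 0 and 30 > 0  ⇒  (a,b)_∞ = +1.
v=17: a=17^1·(≡6), b=17^4·(≡1) mod 17; (6|17)=-1, (1|17)=+1; (−1)^{1·4·8}·(-1)^4·(+1)^1 = +1.
v=29: a=29^1·(≡12), b=29^4·(≡25) mod 29; (12|29)=-1, (25|29)=+1; (−1)^{1·4·14}·(-1)^4·(+1)^1 = +1.
v=2: v_2(a)=7, v_2(b)=19; units ≡ 7, 7 (mod 8); ε·ε+αω+βω = 1·1+7·0+19·0 ≡ 1  ⇒  (a,b)_2 = -1.
v=3: a=3^-7·(≡1), b=3^-3·(≡1) mod 3; (1|3)=+1, (1|3)=+1; (−1)^{-7·-3·1}·(+1)^-3·(+1)^-7 = -1.
v=7: a=7^3·(≡3), b=7^6·(≡4) mod 7; (3|7)=-1, (4|7)=+1; (−1)^{3·6·3}·(-1)^6·(+1)^3 = +1.
Ram(-20706, 30) = {2, 3}; no ℚ_2-point on the conic.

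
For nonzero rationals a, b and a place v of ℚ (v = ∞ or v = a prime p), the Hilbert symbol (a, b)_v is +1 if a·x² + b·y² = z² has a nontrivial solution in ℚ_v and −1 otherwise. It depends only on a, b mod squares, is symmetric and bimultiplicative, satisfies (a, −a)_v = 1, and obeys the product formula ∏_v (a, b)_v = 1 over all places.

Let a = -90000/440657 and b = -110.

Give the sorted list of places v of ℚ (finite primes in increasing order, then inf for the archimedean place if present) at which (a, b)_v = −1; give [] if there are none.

(a, b) ≡ (-17, -110) mod (ℚ^×)²; places V = {2, 3, 5, 7, 11, 17, 23, ∞}.
(a,b)_5: α=4, u≡3; β=1, v≡3 (mod 5); (3|5)=-1, (3|5)=-1; sign (−1)^0·-1^1·-1^4 = -1.
(a,b)_3: α=2, u≡1; β=0, v≡1 (mod 3); (1|3)=+1, (1|3)=+1; sign (−1)^0·+1^0·+1^2 = +1.
(a,b)_11: α=0, u≡3; β=1, v≡1 (mod 11); (3|11)=+1, (1|11)=+1; sign (−1)^0·+1^1·+1^0 = +1.
(a,b)_17: α=-1, u≡9; β=0, v≡9 (mod 17); (9|17)=+1, (9|17)=+1; sign (−1)^0·+1^0·+1^-1 = +1.
(a,b)_7: α=-2, u≡4; β=0, v≡2 (mod 7); (4|7)=+1, (2|7)=+1; sign (−1)^0·+1^0·+1^-2 = +1.
(a,b)_∞: sgn(-17)=−, sgn(-110)=−, so -1.
(a,b)_2: α=4, β=1; u≡7, v≡1 (mod 8); ε(u)ε(v)=1·0, αω(v)=4·0, βω(u)=1·0; sum ≡ 0  ⇒  +1.
(a,b)_23: α=-2, u≡9; β=0, v≡5 (mod 23); (9|23)=+1, (5|23)=-1; sign (−1)^0·+1^0·-1^-2 = +1.
|Ram(-17, -110)| = 2, even; anisotropic at {5, ∞}.

[5, inf]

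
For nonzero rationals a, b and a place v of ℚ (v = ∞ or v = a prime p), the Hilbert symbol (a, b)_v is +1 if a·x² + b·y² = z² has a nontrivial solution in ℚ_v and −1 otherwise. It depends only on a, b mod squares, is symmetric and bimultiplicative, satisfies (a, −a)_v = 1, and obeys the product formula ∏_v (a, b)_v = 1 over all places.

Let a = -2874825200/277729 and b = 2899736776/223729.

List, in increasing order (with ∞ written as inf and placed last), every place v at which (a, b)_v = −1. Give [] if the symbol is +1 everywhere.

[]

Mod squares: a ≡ -23, b ≡ 1426. Check v ∈ {∞, 2, 5, 11, 13, 17, 23, 31, 43}.
v=43: a=43^2·(≡33), b=43^-2·(≡27) mod 43; (33|43)=-1, (27|43)=-1; (−1)^{2·-2·21}·(-1)^-2·(-1)^2 = +1.
v=17: a=17^-2·(≡10), b=17^0·(≡1) mod 17; (10|17)=-1, (1|17)=+1; (−1)^{-2·0·8}·(-1)^0·(+1)^-2 = +1.
v=11: a=11^0·(≡6), b=11^-2·(≡2) mod 11; (6|11)=-1, (2|11)=-1; (−1)^{0·-2·5}·(-1)^-2·(-1)^0 = +1.
v=13: a=13^2·(≡9), b=13^0·(≡12) mod 13; (9|13)=+1, (12|13)=+1; (−1)^{2·0·6}·(+1)^0·(+1)^2 = +1.
v=∞: -23 < 0 and 1426 > 0  ⇒  (a,b)_∞ = +1.
v=5: a=5^2·(≡3), b=5^0·(≡4) mod 5; (3|5)=-1, (4|5)=+1; (−1)^{2·0·2}·(-1)^0·(+1)^2 = +1.
v=2: v_2(a)=4, v_2(b)=3; units ≡ 1, 1 (mod 8); ε·ε+αω+βω = 0·0+4·0+3·0 ≡ 0  ⇒  (a,b)_2 = +1.
v=23: a=23^1·(≡22), b=23^3·(≡6) mod 23; (22|23)=-1, (6|23)=+1; (−1)^{1·3·11}·(-1)^3·(+1)^1 = +1.
v=31: a=31^-2·(≡10), b=31^3·(≡29) mod 31; (10|31)=+1, (29|31)=-1; (−1)^{-2·3·15}·(+1)^3·(-1)^-2 = +1.
Every local symbol is +1, so the conic -23·x² + 1426·y² = z² has ℚ_v-points for all v and hence a ℚ-point; (a, b / ℚ) ≅ M_2(ℚ).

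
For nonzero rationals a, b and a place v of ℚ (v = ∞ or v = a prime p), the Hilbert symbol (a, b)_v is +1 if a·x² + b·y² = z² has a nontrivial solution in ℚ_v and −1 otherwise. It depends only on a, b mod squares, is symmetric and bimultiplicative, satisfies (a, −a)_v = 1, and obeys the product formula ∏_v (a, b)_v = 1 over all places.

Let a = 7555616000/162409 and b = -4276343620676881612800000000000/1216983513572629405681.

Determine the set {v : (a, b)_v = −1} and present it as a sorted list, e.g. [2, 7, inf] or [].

(a, b) ≡ (4085, -5) mod (ℚ^×)²; places V = {2, 3, 5, 13, 17, 19, 31, 41, 43, ∞}.
(a,b)_3: α=0, u≡2; β=4, v≡1 (mod 3); (2|3)=-1, (1|3)=+1; sign (−1)^0·-1^4·+1^0 = +1.
(a,b)_5: α=3, u≡2; β=11, v≡1 (mod 5); (2|5)=-1, (1|5)=+1; sign (−1)^0·-1^11·+1^3 = -1.
(a,b)_19: α=1, u≡5; β=2, v≡2 (mod 19); (5|19)=+1, (2|19)=-1; sign (−1)^0·+1^2·-1^1 = -1.
(a,b)_41: α=0, u≡26; β=-2, v≡32 (mod 41); (26|41)=-1, (32|41)=+1; sign (−1)^0·-1^-2·+1^0 = +1.
(a,b)_17: α=2, u≡5; β=6, v≡10 (mod 17); (5|17)=-1, (10|17)=-1; sign (−1)^0·-1^6·-1^2 = +1.
(a,b)_2: α=8, β=26; u≡5, v≡3 (mod 8); ε(u)ε(v)=0·1, αω(v)=8·1, βω(u)=26·1; sum ≡ 0  ⇒  +1.
(a,b)_13: α=-2, u≡3; β=-8, v≡5 (mod 13); (3|13)=+1, (5|13)=-1; sign (−1)^0·+1^-8·-1^-2 = +1.
(a,b)_31: α=-2, u≡23; β=-6, v≡6 (mod 31); (23|31)=-1, (6|31)=-1; sign (−1)^0·-1^-6·-1^-2 = +1.
(a,b)_∞: sgn(4085)=+, sgn(-5)=−, so +1.
(a,b)_43: α=1, u≡9; β=2, v≡24 (mod 43); (9|43)=+1, (24|43)=+1; sign (−1)^0·+1^2·+1^1 = +1.
(4085, -5 / ℚ) ramifies at {5, 19}: a division algebra.

[5, 19]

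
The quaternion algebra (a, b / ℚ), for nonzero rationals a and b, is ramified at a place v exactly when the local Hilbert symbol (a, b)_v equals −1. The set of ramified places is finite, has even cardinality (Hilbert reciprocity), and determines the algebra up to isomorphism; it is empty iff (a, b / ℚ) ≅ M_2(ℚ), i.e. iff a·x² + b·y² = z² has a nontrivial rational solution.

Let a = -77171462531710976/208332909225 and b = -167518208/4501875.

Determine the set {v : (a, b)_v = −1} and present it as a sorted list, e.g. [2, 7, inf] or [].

(a, b) ≡ (-11, -6) mod (ℚ^×)²; places V = {2, 3, 5, 7, 11, 13, 23, ∞}.
(a,b)_2: α=24, β=13; u≡5, v≡5 (mod 8); ε(u)ε(v)=0·0, αω(v)=24·1, βω(u)=13·1; sum ≡ 1  ⇒  -1.
(a,b)_13: α=4, u≡7; β=2, v≡5 (mod 13); (7|13)=-1, (5|13)=-1; sign (−1)^0·-1^2·-1^4 = +1.
(a,b)_3: α=-8, u≡1; β=-1, v≡1 (mod 3); (1|3)=+1, (1|3)=+1; sign (−1)^0·+1^-1·+1^-8 = +1.
(a,b)_11: α=5, u≡8; β=2, v≡3 (mod 11); (8|11)=-1, (3|11)=+1; sign (−1)^0·-1^2·+1^5 = +1.
(a,b)_5: α=-2, u≡1; β=-4, v≡4 (mod 5); (1|5)=+1, (4|5)=+1; sign (−1)^0·+1^-4·+1^-2 = +1.
(a,b)_23: α=-2, u≡12; β=0, v≡11 (mod 23); (12|23)=+1, (11|23)=-1; sign (−1)^0·+1^0·-1^-2 = +1.
(a,b)_7: α=-4, u≡3; β=-4, v≡4 (mod 7); (3|7)=-1, (4|7)=+1; sign (−1)^0·-1^-4·+1^-4 = +1.
(a,b)_∞: sgn(-11)=−, sgn(-6)=−, so -1.
|Ram(-11, -6)| = 2, even; anisotropic at {2, ∞}.

[2, inf]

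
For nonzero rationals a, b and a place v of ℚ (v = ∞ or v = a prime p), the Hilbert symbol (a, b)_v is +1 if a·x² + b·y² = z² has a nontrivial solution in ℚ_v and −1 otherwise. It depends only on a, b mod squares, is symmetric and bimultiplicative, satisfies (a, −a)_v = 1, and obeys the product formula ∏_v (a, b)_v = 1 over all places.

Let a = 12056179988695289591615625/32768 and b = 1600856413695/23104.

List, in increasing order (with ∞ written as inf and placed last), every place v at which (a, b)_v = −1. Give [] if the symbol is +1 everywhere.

[3, 7, 11, 17]

(a, b) ≡ (770, 255) mod (ℚ^×)²; places V = {2, 3, 5, 7, 11, 17, 19, ∞}.
(a,b)_5: α=5, u≡4; β=1, v≡1 (mod 5); (4|5)=+1, (1|5)=+1; sign (−1)^0·+1^1·+1^5 = +1.
(a,b)_11: α=5, u≡5; β=2, v≡2 (mod 11); (5|11)=+1, (2|11)=-1; sign (−1)^0·+1^2·-1^5 = -1.
(a,b)_∞: sgn(770)=+, sgn(255)=+, so +1.
(a,b)_2: α=-15, β=-6; u≡1, v≡7 (mod 8); ε(u)ε(v)=0·1, αω(v)=-15·0, βω(u)=-6·0; sum ≡ 0  ⇒  +1.
(a,b)_19: α=0, u≡8; β=-2, v≡13 (mod 19); (8|19)=-1, (13|19)=-1; sign (−1)^0·-1^-2·-1^0 = +1.
(a,b)_17: α=6, u≡7; β=1, v≡2 (mod 17); (7|17)=-1, (2|17)=+1; sign (−1)^0·-1^1·+1^6 = -1.
(a,b)_3: α=10, u≡2; β=3, v≡1 (mod 3); (2|3)=-1, (1|3)=+1; sign (−1)^0·-1^3·+1^10 = -1.
(a,b)_7: α=5, u≡3; β=8, v≡3 (mod 7); (3|7)=-1, (3|7)=-1; sign (−1)^0·-1^8·-1^5 = -1.
|Ram(770, 255)| = 4, even; anisotropic at {3, 7, 11, 17}.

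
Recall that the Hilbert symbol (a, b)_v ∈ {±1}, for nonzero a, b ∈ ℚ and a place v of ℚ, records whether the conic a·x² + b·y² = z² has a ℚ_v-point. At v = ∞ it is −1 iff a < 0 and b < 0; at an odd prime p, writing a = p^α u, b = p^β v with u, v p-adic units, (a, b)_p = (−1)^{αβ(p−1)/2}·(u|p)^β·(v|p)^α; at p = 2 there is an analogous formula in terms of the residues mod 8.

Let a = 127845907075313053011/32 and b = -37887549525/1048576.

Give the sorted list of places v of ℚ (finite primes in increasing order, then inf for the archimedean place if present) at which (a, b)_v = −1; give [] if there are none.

[7, 11, 17, 37]

(a, b) ≡ (81158, -18709901) mod (ℚ^×)²; places V = {2, 3, 5, 7, 11, 17, 29, 31, 37, 47, 53, ∞}.
(a,b)_2: α=-5, β=-20; u≡3, v≡3 (mod 8); ε(u)ε(v)=1·1, αω(v)=-5·1, βω(u)=-20·1; sum ≡ 0  ⇒  +1.
(a,b)_29: α=2, u≡23; β=1, v≡24 (mod 29); (23|29)=+1, (24|29)=+1; sign (−1)^0·+1^1·+1^2 = +1.
(a,b)_17: α=1, u≡12; β=0, v≡14 (mod 17); (12|17)=-1, (14|17)=-1; sign (−1)^0·-1^0·-1^1 = -1.
(a,b)_3: α=2, u≡2; β=4, v≡1 (mod 3); (2|3)=-1, (1|3)=+1; sign (−1)^0·-1^4·+1^2 = +1.
(a,b)_47: α=2, u≡16; β=1, v≡36 (mod 47); (16|47)=+1, (36|47)=+1; sign (−1)^0·+1^1·+1^2 = +1.
(a,b)_∞: sgn(81158)=+, sgn(-18709901)=−, so +1.
(a,b)_5: α=0, u≡3; β=2, v≡4 (mod 5); (3|5)=-1, (4|5)=+1; sign (−1)^0·-1^2·+1^0 = +1.
(a,b)_11: α=1, u≡8; β=0, v≡10 (mod 11); (8|11)=-1, (10|11)=-1; sign (−1)^0·-1^0·-1^1 = -1.
(a,b)_7: α=3, u≡2; β=1, v≡1 (mod 7); (2|7)=+1, (1|7)=+1; sign (−1)^1·+1^1·+1^3 = -1.
(a,b)_53: α=2, u≡10; β=1, v≡25 (mod 53); (10|53)=+1, (25|53)=+1; sign (−1)^0·+1^1·+1^2 = +1.
(a,b)_31: α=1, u≡5; β=0, v≡2 (mod 31); (5|31)=+1, (2|31)=+1; sign (−1)^0·+1^0·+1^1 = +1.
(a,b)_37: α=2, u≡19; β=1, v≡15 (mod 37); (19|37)=-1, (15|37)=-1; sign (−1)^0·-1^1·-1^2 = -1.
|Ram(81158, -18709901)| = 4, even; anisotropic at {7, 11, 17, 37}.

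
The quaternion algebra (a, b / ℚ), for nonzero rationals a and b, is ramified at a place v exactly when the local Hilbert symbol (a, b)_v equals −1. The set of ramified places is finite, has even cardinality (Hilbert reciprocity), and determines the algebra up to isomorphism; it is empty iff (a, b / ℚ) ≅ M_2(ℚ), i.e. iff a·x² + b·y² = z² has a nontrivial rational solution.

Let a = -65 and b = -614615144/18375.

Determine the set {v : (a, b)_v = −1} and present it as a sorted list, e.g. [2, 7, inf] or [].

[13, inf]

(a, b) ≡ (-65, -390) mod (ℚ^×)²; places V = {2, 3, 5, 7, 11, 13, 17, ∞}.
(a,b)_11: α=0, u≡1; β=2, v≡10 (mod 11); (1|11)=+1, (10|11)=-1; sign (−1)^0·+1^2·-1^0 = +1.
(a,b)_5: α=1, u≡2; β=-3, v≡3 (mod 5); (2|5)=-1, (3|5)=-1; sign (−1)^0·-1^-3·-1^1 = +1.
(a,b)_3: α=0, u≡1; β=-1, v≡2 (mod 3); (1|3)=+1, (2|3)=-1; sign (−1)^0·+1^-1·-1^0 = +1.
(a,b)_2: α=0, β=3; u≡7, v≡5 (mod 8); ε(u)ε(v)=1·0, αω(v)=0·1, βω(u)=3·0; sum ≡ 0  ⇒  +1.
(a,b)_17: α=0, u≡3; β=2, v≡15 (mod 17); (3|17)=-1, (15|17)=+1; sign (−1)^0·-1^2·+1^0 = +1.
(a,b)_∞: sgn(-65)=−, sgn(-390)=−, so -1.
(a,b)_13: α=1, u≡8; β=3, v≡10 (mod 13); (8|13)=-1, (10|13)=+1; sign (−1)^0·-1^3·+1^1 = -1.
(a,b)_7: α=0, u≡5; β=-2, v≡1 (mod 7); (5|7)=-1, (1|7)=+1; sign (−1)^0·-1^-2·+1^0 = +1.
|Ram(-65, -390)| = 2, even; anisotropic at {13, ∞}.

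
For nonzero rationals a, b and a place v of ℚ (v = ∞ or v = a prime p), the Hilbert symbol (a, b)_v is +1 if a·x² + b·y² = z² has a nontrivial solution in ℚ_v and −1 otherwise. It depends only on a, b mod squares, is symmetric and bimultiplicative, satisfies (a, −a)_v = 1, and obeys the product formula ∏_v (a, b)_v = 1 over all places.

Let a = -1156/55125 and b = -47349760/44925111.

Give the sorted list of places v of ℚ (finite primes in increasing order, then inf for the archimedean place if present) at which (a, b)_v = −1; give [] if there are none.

(a, b) ≡ (-5, -2310) mod (ℚ^×)²; places V = {2, 3, 5, 7, 11, 17, ∞}.
(a,b)_∞: sgn(-5)=−, sgn(-2310)=−, so -1.
(a,b)_11: α=0, u≡8; β=-1, v≡7 (mod 11); (8|11)=-1, (7|11)=-1; sign (−1)^0·-1^-1·-1^0 = -1.
(a,b)_17: α=2, u≡12; β=2, v≡4 (mod 17); (12|17)=-1, (4|17)=+1; sign (−1)^0·-1^2·+1^2 = +1.
(a,b)_2: α=2, β=15; u≡3, v≡5 (mod 8); ε(u)ε(v)=1·0, αω(v)=2·1, βω(u)=15·1; sum ≡ 1  ⇒  -1.
(a,b)_3: α=-2, u≡1; β=-5, v≡1 (mod 3); (1|3)=+1, (1|3)=+1; sign (−1)^0·+1^-5·+1^-2 = +1.
(a,b)_5: α=-3, u≡4; β=1, v≡3 (mod 5); (4|5)=+1, (3|5)=-1; sign (−1)^0·+1^1·-1^-3 = -1.
(a,b)_7: α=-2, u≡4; β=-5, v≡3 (mod 7); (4|7)=+1, (3|7)=-1; sign (−1)^0·+1^-5·-1^-2 = +1.
|Ram(-5, -2310)| = 4, even; anisotropic at {2, 5, 11, ∞}.

[2, 5, 11, inf]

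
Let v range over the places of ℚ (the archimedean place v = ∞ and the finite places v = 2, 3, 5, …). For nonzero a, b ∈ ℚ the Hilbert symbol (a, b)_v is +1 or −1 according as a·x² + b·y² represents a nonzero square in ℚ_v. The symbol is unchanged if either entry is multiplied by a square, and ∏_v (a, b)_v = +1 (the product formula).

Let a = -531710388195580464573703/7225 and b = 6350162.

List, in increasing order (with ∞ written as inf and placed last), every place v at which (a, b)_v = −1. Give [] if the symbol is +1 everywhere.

(a, b) ≡ (-453583, 6350162) mod (ℚ^×)²; places V = {2, 5, 7, 11, 13, 17, 23, 31, 37, 41, ∞}.
(a,b)_13: α=3, u≡9; β=1, v≡12 (mod 13); (9|13)=+1, (12|13)=+1; sign (−1)^0·+1^1·+1^3 = +1.
(a,b)_5: α=-2, u≡3; β=0, v≡2 (mod 5); (3|5)=-1, (2|5)=-1; sign (−1)^0·-1^0·-1^-2 = +1.
(a,b)_∞: sgn(-453583)=−, sgn(6350162)=+, so +1.
(a,b)_17: α=-2, u≡3; β=0, v≡16 (mod 17); (3|17)=-1, (16|17)=+1; sign (−1)^0·-1^0·+1^-2 = +1.
(a,b)_37: α=3, u≡16; β=1, v≡20 (mod 37); (16|37)=+1, (20|37)=-1; sign (−1)^0·+1^1·-1^3 = -1.
(a,b)_2: α=0, β=1; u≡1, v≡1 (mod 8); ε(u)ε(v)=0·0, αω(v)=0·0, βω(u)=1·0; sum ≡ 0  ⇒  +1.
(a,b)_23: α=3, u≡8; β=1, v≡2 (mod 23); (8|23)=+1, (2|23)=+1; sign (−1)^1·+1^1·+1^3 = -1.
(a,b)_31: α=2, u≡2; β=0, v≡29 (mod 31); (2|31)=+1, (29|31)=-1; sign (−1)^0·+1^0·-1^2 = +1.
(a,b)_11: α=2, u≡8; β=0, v≡5 (mod 11); (8|11)=-1, (5|11)=+1; sign (−1)^0·-1^0·+1^2 = +1.
(a,b)_7: α=2, u≡3; β=1, v≡1 (mod 7); (3|7)=-1, (1|7)=+1; sign (−1)^0·-1^1·+1^2 = -1.
(a,b)_41: α=3, u≡12; β=1, v≡25 (mod 41); (12|41)=-1, (25|41)=+1; sign (−1)^0·-1^1·+1^3 = -1.
(-453583, 6350162 / ℚ) ramifies at {7, 23, 37, 41}: a division algebra.

[7, 23, 37, 41]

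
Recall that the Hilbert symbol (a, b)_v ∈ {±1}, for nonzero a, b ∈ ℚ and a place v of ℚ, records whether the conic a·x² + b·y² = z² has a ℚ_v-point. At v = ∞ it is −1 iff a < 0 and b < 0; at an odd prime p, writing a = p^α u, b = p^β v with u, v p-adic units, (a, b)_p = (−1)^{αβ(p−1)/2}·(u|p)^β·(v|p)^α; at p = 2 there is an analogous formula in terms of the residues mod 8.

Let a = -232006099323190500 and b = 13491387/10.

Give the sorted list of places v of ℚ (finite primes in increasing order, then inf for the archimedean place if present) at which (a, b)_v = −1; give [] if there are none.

[2, 3]

Mod squares: a ≡ -105, b ≡ 51870. Check v ∈ {∞, 2, 3, 5, 7, 11, 13, 17, 19}.
v=13: a=13^0·(≡4), b=13^1·(≡10) mod 13; (4|13)=+1, (10|13)=+1; (−1)^{0·1·6}·(+1)^1·(+1)^0 = +1.
v=2: v_2(a)=2, v_2(b)=-1; units ≡ 7, 7 (mod 8); ε·ε+αω+βω = 1·1+2·0+-1·0 ≡ 1  ⇒  (a,b)_2 = -1.
v=11: a=11^2·(≡5), b=11^0·(≡3) mod 11; (5|11)=+1, (3|11)=+1; (−1)^{2·0·5}·(+1)^0·(+1)^2 = +1.
v=5: a=5^3·(≡1), b=5^-1·(≡1) mod 5; (1|5)=+1, (1|5)=+1; (−1)^{3·-1·2}·(+1)^-1·(+1)^3 = +1.
v=3: a=3^7·(≡1), b=3^3·(≡1) mod 3; (1|3)=+1, (1|3)=+1; (−1)^{7·3·1}·(+1)^3·(+1)^7 = -1.
v=17: a=17^2·(≡7), b=17^2·(≡12) mod 17; (7|17)=-1, (12|17)=-1; (−1)^{2·2·8}·(-1)^2·(-1)^2 = +1.
v=7: a=7^5·(≡3), b=7^1·(≡1) mod 7; (3|7)=-1, (1|7)=+1; (−1)^{5·1·3}·(-1)^1·(+1)^5 = +1.
v=∞: -105 < 0 and 51870 > 0  ⇒  (a,b)_∞ = +1.
v=19: a=19^2·(≡9), b=19^1·(≡10) mod 19; (9|19)=+1, (10|19)=-1; (−1)^{2·1·9}·(+1)^1·(-1)^2 = +1.
Ram(-105, 51870) = {2, 3}; no ℚ_2-point on the conic.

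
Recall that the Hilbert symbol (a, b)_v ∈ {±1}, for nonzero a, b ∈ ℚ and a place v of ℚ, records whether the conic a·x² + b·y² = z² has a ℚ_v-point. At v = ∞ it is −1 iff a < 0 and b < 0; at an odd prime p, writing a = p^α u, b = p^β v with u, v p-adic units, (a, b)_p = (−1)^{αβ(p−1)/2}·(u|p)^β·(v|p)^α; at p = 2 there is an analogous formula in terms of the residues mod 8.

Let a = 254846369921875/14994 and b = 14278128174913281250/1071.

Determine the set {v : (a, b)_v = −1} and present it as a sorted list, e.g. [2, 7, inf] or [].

[7, 11]

(a, b) ≡ (22678, 49742) mod (ℚ^×)²; places V = {2, 3, 5, 7, 11, 13, 17, 19, 23, 29, 43, ∞}.
(a,b)_43: α=2, u≡15; β=2, v≡7 (mod 43); (15|43)=+1, (7|43)=-1; sign (−1)^0·+1^2·-1^2 = +1.
(a,b)_7: α=-2, u≡5; β=-1, v≡2 (mod 7); (5|7)=-1, (2|7)=+1; sign (−1)^0·-1^-1·+1^-2 = -1.
(a,b)_5: α=8, u≡3; β=8, v≡3 (mod 5); (3|5)=-1, (3|5)=-1; sign (−1)^0·-1^8·-1^8 = +1.
(a,b)_29: α=1, u≡9; β=0, v≡4 (mod 29); (9|29)=+1, (4|29)=+1; sign (−1)^0·+1^0·+1^1 = +1.
(a,b)_∞: sgn(22678)=+, sgn(49742)=+, so +1.
(a,b)_19: α=0, u≡9; β=1, v≡13 (mod 19); (9|19)=+1, (13|19)=-1; sign (−1)^0·+1^1·-1^0 = +1.
(a,b)_2: α=-1, β=1; u≡3, v≡7 (mod 8); ε(u)ε(v)=1·1, αω(v)=-1·0, βω(u)=1·1; sum ≡ 0  ⇒  +1.
(a,b)_13: α=0, u≡6; β=2, v≡1 (mod 13); (6|13)=-1, (1|13)=+1; sign (−1)^0·-1^2·+1^0 = +1.
(a,b)_23: α=3, u≡5; β=4, v≡13 (mod 23); (5|23)=-1, (13|23)=+1; sign (−1)^0·-1^4·+1^3 = +1.
(a,b)_3: α=-2, u≡1; β=-2, v≡2 (mod 3); (1|3)=+1, (2|3)=-1; sign (−1)^0·+1^-2·-1^-2 = +1.
(a,b)_11: α=0, u≡6; β=1, v≡9 (mod 11); (6|11)=-1, (9|11)=+1; sign (−1)^0·-1^1·+1^0 = -1.
(a,b)_17: α=-1, u≡1; β=-1, v≡15 (mod 17); (1|17)=+1, (15|17)=+1; sign (−1)^0·+1^-1·+1^-1 = +1.
Ram(22678, 49742) = {7, 11}; no ℚ_7-point on the conic.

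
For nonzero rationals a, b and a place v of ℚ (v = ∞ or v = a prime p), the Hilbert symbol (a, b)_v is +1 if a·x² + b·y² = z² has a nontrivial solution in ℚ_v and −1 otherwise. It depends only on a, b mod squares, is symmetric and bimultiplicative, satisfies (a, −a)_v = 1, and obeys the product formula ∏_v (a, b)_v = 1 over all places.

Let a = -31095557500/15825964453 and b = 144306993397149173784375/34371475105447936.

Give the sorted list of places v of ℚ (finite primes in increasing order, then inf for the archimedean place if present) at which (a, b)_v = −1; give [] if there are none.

[3, 7, 13, 17]

(a, b) ≡ (-91, 255) mod (ℚ^×)²; places V = {2, 3, 5, 7, 13, 17, 23, 31, 37, 41, 43, ∞}.
(a,b)_23: α=-2, u≡2; β=-4, v≡8 (mod 23); (2|23)=+1, (8|23)=+1; sign (−1)^0·+1^-4·+1^-2 = +1.
(a,b)_37: α=-2, u≡6; β=-4, v≡11 (mod 37); (6|37)=-1, (11|37)=+1; sign (−1)^0·-1^-4·+1^-2 = +1.
(a,b)_17: α=0, u≡6; β=1, v≡4 (mod 17); (6|17)=-1, (4|17)=+1; sign (−1)^0·-1^1·+1^0 = -1.
(a,b)_13: α=-1, u≡6; β=4, v≡11 (mod 13); (6|13)=-1, (11|13)=-1; sign (−1)^0·-1^4·-1^-1 = -1.
(a,b)_3: α=0, u≡2; β=7, v≡1 (mod 3); (2|3)=-1, (1|3)=+1; sign (−1)^0·-1^7·+1^0 = -1.
(a,b)_41: α=-2, u≡40; β=0, v≡32 (mod 41); (40|41)=+1, (32|41)=+1; sign (−1)^0·+1^0·+1^-2 = +1.
(a,b)_5: α=4, u≡1; β=5, v≡1 (mod 5); (1|5)=+1, (1|5)=+1; sign (−1)^0·+1^5·+1^4 = +1.
(a,b)_2: α=2, β=-16; u≡5, v≡7 (mod 8); ε(u)ε(v)=0·1, αω(v)=2·0, βω(u)=-16·1; sum ≡ 0  ⇒  +1.
(a,b)_43: α=2, u≡14; β=0, v≡41 (mod 43); (14|43)=+1, (41|43)=+1; sign (−1)^0·+1^0·+1^2 = +1.
(a,b)_31: α=2, u≡16; β=6, v≡8 (mod 31); (16|31)=+1, (8|31)=+1; sign (−1)^0·+1^6·+1^2 = +1.
(a,b)_7: α=1, u≡1; β=2, v≡6 (mod 7); (1|7)=+1, (6|7)=-1; sign (−1)^0·+1^2·-1^1 = -1.
(a,b)_∞: sgn(-91)=−, sgn(255)=+, so +1.
(-91, 255 / ℚ) ramifies at {3, 7, 13, 17}: a division algebra.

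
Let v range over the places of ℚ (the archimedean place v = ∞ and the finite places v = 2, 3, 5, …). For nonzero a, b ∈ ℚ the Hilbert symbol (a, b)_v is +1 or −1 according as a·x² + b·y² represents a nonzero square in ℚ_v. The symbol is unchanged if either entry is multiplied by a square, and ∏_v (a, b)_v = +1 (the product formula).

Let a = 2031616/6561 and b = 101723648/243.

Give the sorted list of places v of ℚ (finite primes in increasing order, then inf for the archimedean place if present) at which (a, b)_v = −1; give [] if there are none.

(a, b) ≡ (31, 1192074) mod (ℚ^×)²; places V = {2, 3, 13, 17, 29, 31, ∞}.
(a,b)_2: α=16, β=9; u≡7, v≡5 (mod 8); ε(u)ε(v)=1·0, αω(v)=16·1, βω(u)=9·0; sum ≡ 0  ⇒  +1.
(a,b)_3: α=-8, u≡1; β=-5, v≡2 (mod 3); (1|3)=+1, (2|3)=-1; sign (−1)^0·+1^-5·-1^-8 = +1.
(a,b)_17: α=0, u≡3; β=1, v≡10 (mod 17); (3|17)=-1, (10|17)=-1; sign (−1)^0·-1^1·-1^0 = -1.
(a,b)_∞: sgn(31)=+, sgn(1192074)=+, so +1.
(a,b)_13: α=0, u≡6; β=1, v≡3 (mod 13); (6|13)=-1, (3|13)=+1; sign (−1)^0·-1^1·+1^0 = -1.
(a,b)_31: α=1, u≡28; β=1, v≡7 (mod 31); (28|31)=+1, (7|31)=+1; sign (−1)^1·+1^1·+1^1 = -1.
(a,b)_29: α=0, u≡3; β=1, v≡20 (mod 29); (3|29)=-1, (20|29)=+1; sign (−1)^0·-1^1·+1^0 = -1.
|Ram(31, 1192074)| = 4, even; anisotropic at {13, 17, 29, 31}.

[13, 17, 29, 31]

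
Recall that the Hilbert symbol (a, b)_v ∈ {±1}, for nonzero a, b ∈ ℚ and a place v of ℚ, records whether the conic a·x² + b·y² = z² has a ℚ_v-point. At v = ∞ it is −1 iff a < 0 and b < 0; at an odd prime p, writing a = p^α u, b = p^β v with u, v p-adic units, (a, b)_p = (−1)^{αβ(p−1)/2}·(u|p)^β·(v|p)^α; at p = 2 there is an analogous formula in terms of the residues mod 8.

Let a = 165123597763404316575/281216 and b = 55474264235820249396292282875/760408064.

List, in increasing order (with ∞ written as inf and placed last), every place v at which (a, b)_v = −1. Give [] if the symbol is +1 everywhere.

(a, b) ≡ (38038, 910) mod (ℚ^×)²; places V = {2, 3, 5, 7, 11, 13, 19, ∞}.
(a,b)_13: α=-3, u≡10; β=-5, v≡5 (mod 13); (10|13)=+1, (5|13)=-1; sign (−1)^0·+1^-5·-1^-3 = -1.
(a,b)_2: α=-7, β=-11; u≡3, v≡7 (mod 8); ε(u)ε(v)=1·1, αω(v)=-7·0, βω(u)=-11·1; sum ≡ 0  ⇒  +1.
(a,b)_3: α=16, u≡1; β=24, v≡1 (mod 3); (1|3)=+1, (1|3)=+1; sign (−1)^0·+1^24·+1^16 = +1.
(a,b)_19: α=3, u≡6; β=4, v≡1 (mod 19); (6|19)=+1, (1|19)=+1; sign (−1)^0·+1^4·+1^3 = +1.
(a,b)_7: α=5, u≡1; β=7, v≡2 (mod 7); (1|7)=+1, (2|7)=+1; sign (−1)^1·+1^7·+1^5 = -1.
(a,b)_∞: sgn(38038)=+, sgn(910)=+, so +1.
(a,b)_11: α=3, u≡1; β=4, v≡6 (mod 11); (1|11)=+1, (6|11)=-1; sign (−1)^0·+1^4·-1^3 = -1.
(a,b)_5: α=2, u≡3; β=3, v≡2 (mod 5); (3|5)=-1, (2|5)=-1; sign (−1)^0·-1^3·-1^2 = -1.
|Ram(38038, 910)| = 4, even; anisotropic at {5, 7, 11, 13}.

[5, 7, 11, 13]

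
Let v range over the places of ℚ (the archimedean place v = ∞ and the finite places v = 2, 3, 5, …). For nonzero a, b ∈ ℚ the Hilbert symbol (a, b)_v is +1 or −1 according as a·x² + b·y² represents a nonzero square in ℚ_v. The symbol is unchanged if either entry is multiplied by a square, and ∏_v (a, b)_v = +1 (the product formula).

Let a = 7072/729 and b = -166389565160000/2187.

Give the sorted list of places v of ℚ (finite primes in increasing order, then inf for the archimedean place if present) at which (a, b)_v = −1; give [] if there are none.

[2, 13, 17, 23]

(a, b) ≡ (442, -483) mod (ℚ^×)²; places V = {2, 3, 5, 7, 13, 17, 23, ∞}.
(a,b)_13: α=1, u≡11; β=2, v≡6 (mod 13); (11|13)=-1, (6|13)=-1; sign (−1)^0·-1^2·-1^1 = -1.
(a,b)_2: α=5, β=6; u≡5, v≡5 (mod 8); ε(u)ε(v)=0·0, αω(v)=5·1, βω(u)=6·1; sum ≡ 1  ⇒  -1.
(a,b)_5: α=0, u≡3; β=4, v≡2 (mod 5); (3|5)=-1, (2|5)=-1; sign (−1)^0·-1^4·-1^0 = +1.
(a,b)_23: α=0, u≡5; β=3, v≡12 (mod 23); (5|23)=-1, (12|23)=+1; sign (−1)^0·-1^3·+1^0 = -1.
(a,b)_3: α=-6, u≡1; β=-7, v≡1 (mod 3); (1|3)=+1, (1|3)=+1; sign (−1)^0·+1^-7·+1^-6 = +1.
(a,b)_7: α=0, u≡2; β=1, v≡1 (mod 7); (2|7)=+1, (1|7)=+1; sign (−1)^0·+1^1·+1^0 = +1.
(a,b)_17: α=1, u≡13; β=2, v≡14 (mod 17); (13|17)=+1, (14|17)=-1; sign (−1)^0·+1^2·-1^1 = -1.
(a,b)_∞: sgn(442)=+, sgn(-483)=−, so +1.
(442, -483 / ℚ) ramifies at {2, 13, 17, 23}: a division algebra.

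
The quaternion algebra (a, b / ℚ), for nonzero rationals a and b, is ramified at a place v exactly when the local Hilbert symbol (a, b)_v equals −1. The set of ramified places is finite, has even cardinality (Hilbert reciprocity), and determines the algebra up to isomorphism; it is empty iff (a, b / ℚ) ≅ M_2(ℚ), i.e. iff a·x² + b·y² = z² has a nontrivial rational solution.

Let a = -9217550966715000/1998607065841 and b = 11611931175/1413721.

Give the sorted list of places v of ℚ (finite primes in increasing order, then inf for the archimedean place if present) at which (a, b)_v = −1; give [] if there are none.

Mod squares: a ≡ -1326, b ≡ 663. Check v ∈ {∞, 2, 3, 5, 7, 13, 17, 29, 31, 41}.
v=29: a=29^-4·(≡2), b=29^-2·(≡5) mod 29; (2|29)=-1, (5|29)=+1; (−1)^{-4·-2·14}·(-1)^-2·(+1)^-4 = +1.
v=13: a=13^1·(≡8), b=13^1·(≡9) mod 13; (8|13)=-1, (9|13)=+1; (−1)^{1·1·6}·(-1)^1·(+1)^1 = -1.
v=2: v_2(a)=3, v_2(b)=0; units ≡ 1, 7 (mod 8); ε·ε+αω+βω = 0·1+3·0+0·0 ≡ 0  ⇒  (a,b)_2 = +1.
v=41: a=41^-4·(≡6), b=41^-2·(≡3) mod 41; (6|41)=-1, (3|41)=-1; (−1)^{-4·-2·20}·(-1)^-2·(-1)^-4 = +1.
v=31: a=31^2·(≡25), b=31^2·(≡12) mod 31; (25|31)=+1, (12|31)=-1; (−1)^{2·2·15}·(+1)^2·(-1)^2 = +1.
v=17: a=17^1·(≡12), b=17^1·(≡11) mod 17; (12|17)=-1, (11|17)=-1; (−1)^{1·1·8}·(-1)^1·(-1)^1 = +1.
v=∞: -1326 < 0 and 663 > 0  ⇒  (a,b)_∞ = +1.
v=5: a=5^4·(≡1), b=5^2·(≡2) mod 5; (1|5)=+1, (2|5)=-1; (−1)^{4·2·2}·(+1)^2·(-1)^4 = +1.
v=7: a=7^2·(≡4), b=7^0·(≡5) mod 7; (4|7)=+1, (5|7)=-1; (−1)^{2·0·3}·(+1)^0·(-1)^2 = +1.
v=3: a=3^11·(≡2), b=3^7·(≡2) mod 3; (2|3)=-1, (2|3)=-1; (−1)^{11·7·1}·(-1)^7·(-1)^11 = -1.
(-1326, 663 / ℚ) ramifies at {3, 13}: a division algebra.

[3, 13]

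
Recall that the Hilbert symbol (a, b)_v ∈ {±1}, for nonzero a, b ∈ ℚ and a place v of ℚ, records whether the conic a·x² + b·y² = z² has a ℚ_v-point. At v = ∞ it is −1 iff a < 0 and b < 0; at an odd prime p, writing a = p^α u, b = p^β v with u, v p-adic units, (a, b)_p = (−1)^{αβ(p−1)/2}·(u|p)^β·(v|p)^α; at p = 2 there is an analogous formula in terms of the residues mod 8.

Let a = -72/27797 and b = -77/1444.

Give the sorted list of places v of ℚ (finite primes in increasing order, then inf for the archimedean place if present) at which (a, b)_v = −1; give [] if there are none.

Mod squares: a ≡ -154, b ≡ -77. Check v ∈ {∞, 2, 3, 7, 11, 19}.
v=19: a=19^-2·(≡4), b=19^-2·(≡14) mod 19; (4|19)=+1, (14|19)=-1; (−1)^{-2·-2·9}·(+1)^-2·(-1)^-2 = +1.
v=3: a=3^2·(≡2), b=3^0·(≡1) mod 3; (2|3)=-1, (1|3)=+1; (−1)^{2·0·1}·(-1)^0·(+1)^2 = +1.
v=∞: -154 < 0 and -77 < 0  ⇒  (a,b)_∞ = -1.
v=2: v_2(a)=3, v_2(b)=-2; units ≡ 3, 3 (mod 8); ε·ε+αω+βω = 1·1+3·1+-2·1 ≡ 0  ⇒  (a,b)_2 = +1.
v=11: a=11^-1·(≡2), b=11^1·(≡5) mod 11; (2|11)=-1, (5|11)=+1; (−1)^{-1·1·5}·(-1)^1·(+1)^-1 = +1.
v=7: a=7^-1·(≡6), b=7^1·(≡5) mod 7; (6|7)=-1, (5|7)=-1; (−1)^{-1·1·3}·(-1)^1·(-1)^-1 = -1.
|Ram(-154, -77)| = 2, even; anisotropic at {7, ∞}.

[7, inf]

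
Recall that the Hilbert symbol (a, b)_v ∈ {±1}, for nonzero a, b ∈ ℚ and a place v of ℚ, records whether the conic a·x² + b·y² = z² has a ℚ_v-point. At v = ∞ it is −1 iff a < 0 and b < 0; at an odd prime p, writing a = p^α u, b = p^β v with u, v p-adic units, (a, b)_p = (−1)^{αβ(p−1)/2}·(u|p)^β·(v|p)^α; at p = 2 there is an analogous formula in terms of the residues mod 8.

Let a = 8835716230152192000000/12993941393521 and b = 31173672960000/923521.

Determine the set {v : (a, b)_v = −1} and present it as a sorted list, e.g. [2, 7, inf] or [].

Mod squares: a ≡ 87, b ≡ 29. Check v ∈ {∞, 2, 3, 5, 11, 29, 31}.
v=∞: 87 > 0 and 29 > 0  ⇒  (a,b)_∞ = +1.
v=5: a=5^6·(≡3), b=5^4·(≡1) mod 5; (3|5)=-1, (1|5)=+1; (−1)^{6·4·2}·(-1)^4·(+1)^6 = +1.
v=11: a=11^-4·(≡2), b=11^0·(≡2) mod 11; (2|11)=-1, (2|11)=-1; (−1)^{-4·0·5}·(-1)^0·(-1)^-4 = +1.
v=2: v_2(a)=24, v_2(b)=18; units ≡ 7, 5 (mod 8); ε·ε+αω+βω = 1·0+24·1+18·0 ≡ 0  ⇒  (a,b)_2 = +1.
v=3: a=3^19·(≡2), b=3^8·(≡2) mod 3; (2|3)=-1, (2|3)=-1; (−1)^{19·8·1}·(-1)^8·(-1)^19 = -1.
v=31: a=31^-6·(≡9), b=31^-4·(≡12) mod 31; (9|31)=+1, (12|31)=-1; (−1)^{-6·-4·15}·(+1)^-4·(-1)^-6 = +1.
v=29: a=29^1·(≡3), b=29^1·(≡4) mod 29; (3|29)=-1, (4|29)=+1; (−1)^{1·1·14}·(-1)^1·(+1)^1 = -1.
(87, 29 / ℚ) ramifies at {3, 29}: a division algebra.

[3, 29]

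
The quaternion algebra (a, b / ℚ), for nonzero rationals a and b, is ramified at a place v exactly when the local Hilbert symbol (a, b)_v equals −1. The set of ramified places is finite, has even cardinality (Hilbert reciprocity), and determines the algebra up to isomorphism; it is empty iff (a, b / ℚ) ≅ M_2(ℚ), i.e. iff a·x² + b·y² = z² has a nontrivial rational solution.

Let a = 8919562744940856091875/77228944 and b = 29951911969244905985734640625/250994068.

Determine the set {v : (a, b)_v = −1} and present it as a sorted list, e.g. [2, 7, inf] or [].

[11, 29]

Mod squares: a ≡ 667, b ≡ 2068781. Check v ∈ {∞, 2, 3, 5, 11, 13, 17, 23, 29, 37}.
v=2: v_2(a)=-4, v_2(b)=-2; units ≡ 3, 5 (mod 8); ε·ε+αω+βω = 1·0+-4·1+-2·1 ≡ 0  ⇒  (a,b)_2 = +1.
v=5: a=5^4·(≡3), b=5^6·(≡4) mod 5; (3|5)=-1, (4|5)=+1; (−1)^{4·6·2}·(-1)^6·(+1)^4 = +1.
v=∞: 667 > 0 and 2068781 > 0  ⇒  (a,b)_∞ = +1.
v=3: a=3^12·(≡1), b=3^16·(≡2) mod 3; (1|3)=+1, (2|3)=-1; (−1)^{12·16·1}·(+1)^16·(-1)^12 = +1.
v=11: a=11^2·(≡10), b=11^1·(≡5) mod 11; (10|11)=-1, (5|11)=+1; (−1)^{2·1·5}·(-1)^1·(+1)^2 = -1.
v=29: a=29^3·(≡28), b=29^4·(≡3) mod 29; (28|29)=+1, (3|29)=-1; (−1)^{3·4·14}·(+1)^4·(-1)^3 = -1.
v=17: a=17^2·(≡15), b=17^3·(≡10) mod 17; (15|17)=+1, (10|17)=-1; (−1)^{2·3·8}·(+1)^3·(-1)^2 = +1.
v=37: a=37^2·(≡36), b=37^3·(≡15) mod 37; (36|37)=+1, (15|37)=-1; (−1)^{2·3·18}·(+1)^3·(-1)^2 = +1.
v=23: a=23^1·(≡18), b=23^1·(≡15) mod 23; (18|23)=+1, (15|23)=-1; (−1)^{1·1·11}·(+1)^1·(-1)^1 = +1.
v=13: a=13^-6·(≡4), b=13^-7·(≡9) mod 13; (4|13)=+1, (9|13)=+1; (−1)^{-6·-7·6}·(+1)^-7·(+1)^-6 = +1.
(667, 2068781 / ℚ) ramifies at {11, 29}: a division algebra.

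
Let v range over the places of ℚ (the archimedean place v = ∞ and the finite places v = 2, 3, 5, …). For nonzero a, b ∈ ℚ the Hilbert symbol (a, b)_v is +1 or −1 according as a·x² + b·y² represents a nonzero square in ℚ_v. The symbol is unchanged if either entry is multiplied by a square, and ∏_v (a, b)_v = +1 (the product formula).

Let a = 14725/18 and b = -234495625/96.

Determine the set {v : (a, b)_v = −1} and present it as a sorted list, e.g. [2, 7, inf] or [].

[3, 13]

(a, b) ≡ (1178, -45942) mod (ℚ^×)²; places V = {2, 3, 5, 7, 13, 19, 31, ∞}.
(a,b)_31: α=1, u≡4; β=1, v≡30 (mod 31); (4|31)=+1, (30|31)=-1; sign (−1)^1·+1^1·-1^1 = +1.
(a,b)_∞: sgn(1178)=+, sgn(-45942)=−, so +1.
(a,b)_3: α=-2, u≡2; β=-1, v≡1 (mod 3); (2|3)=-1, (1|3)=+1; sign (−1)^0·-1^-1·+1^-2 = -1.
(a,b)_5: α=2, u≡3; β=4, v≡2 (mod 5); (3|5)=-1, (2|5)=-1; sign (−1)^0·-1^4·-1^2 = +1.
(a,b)_7: α=0, u≡1; β=2, v≡6 (mod 7); (1|7)=+1, (6|7)=-1; sign (−1)^0·+1^2·-1^0 = +1.
(a,b)_2: α=-1, β=-5; u≡5, v≡5 (mod 8); ε(u)ε(v)=0·0, αω(v)=-1·1, βω(u)=-5·1; sum ≡ 0  ⇒  +1.
(a,b)_19: α=1, u≡4; β=1, v≡12 (mod 19); (4|19)=+1, (12|19)=-1; sign (−1)^1·+1^1·-1^1 = +1.
(a,b)_13: α=0, u≡7; β=1, v≡5 (mod 13); (7|13)=-1, (5|13)=-1; sign (−1)^0·-1^1·-1^0 = -1.
|Ram(1178, -45942)| = 2, even; anisotropic at {3, 13}.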